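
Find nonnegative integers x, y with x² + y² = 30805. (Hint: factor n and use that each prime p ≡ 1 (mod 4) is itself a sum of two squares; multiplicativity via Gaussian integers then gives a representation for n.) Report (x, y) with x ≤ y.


Step 1: Factor n = 30805 = 5 · 61 · 101.
Step 2: Check the mod-4 condition on each prime factor: 5 ≡ 1 (mod 4), exponent 1; 61 ≡ 1 (mod 4), exponent 1; 101 ≡ 1 (mod 4), exponent 1.
All primes ≡ 3 (mod 4) appear to even exponent (or don't appear), so by the two-squares theorem n IS expressible as a sum of two squares.
Step 3: Build a representation. Here n = 5 · 61 · 101 is a product of primes ≡ 1 (mod 4). Each prime p ≡ 1 (mod 4) is itself a sum of two squares; find a² by testing p − a² for a perfect square:
  5: 5 − 1² = 4 = 2² ⇒ 5 = 1² + 2².
  61: 61 − 1² = 60, 61 − 2² = 57, 61 − 3² = 52, 61 − 4² = 45, 61 − 5² = 36 = 6² ⇒ 61 = 5² + 6².
  101: 101 − 1² = 100 = 10² ⇒ 101 = 1² + 10².
  Combine using the Brahmagupta–Fibonacci identity (a² + b²)(c² + d²) = (ac − bd)² + (ad + bc)² = (ac + bd)² + (ad − bc)²:
  5 · 61 = 305: from (1² + 2²)(5² + 6²), take (1·5 − 2·6, 1·6 + 2·5) = (5 − 12, 6 + 10) = (-7, 16); dropping signs (only squares matter) gives (7, 16); check 7² + 16² = 49 + 256 = 305 ✓.
  305 · 101 = 30805: from (7² + 16²)(1² + 10²), take (7·1 − 16·10, 7·10 + 16·1) = (7 − 160, 70 + 16) = (-153, 86); dropping signs (only squares matter) gives (153, 86); check 153² + 86² = 23409 + 7396 = 30805 ✓.
Step 4: Order so x ≤ y and verify: 86² + 153² = 7396 + 23409 = 30805 = n. ✓

n = 30805 = 86² + 153² (one valid representation with x ≤ y).


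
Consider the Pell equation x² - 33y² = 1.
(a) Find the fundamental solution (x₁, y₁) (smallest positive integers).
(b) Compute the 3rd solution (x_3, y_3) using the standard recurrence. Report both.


Step 1: Find the fundamental solution (x₁, y₁) of x² - 33y² = 1.
  Expand √33 as a continued fraction. a₀ = ⌊√33⌋ = 5; iterate m_{k+1} = d_k·a_k − m_k, d_{k+1} = (33 − m_{k+1}²)/d_k, a_{k+1} = ⌊(a₀ + m_{k+1})/d_{k+1}⌋ (starting m₀ = 0, d₀ = 1), with convergents p_k = a_k·p_{k-1} + p_{k-2}, q_k = a_k·q_{k-1} + q_{k-2} (p₋₁ = 1, q₋₁ = 0):
  k = 0: a₀ = 5; p₀/q₀ = 5/1; p₀² − 33·q₀² = 25 − 33 = -8.
  k = 1: m = 5, d = 8, a = ⌊(5 + 5)/8⌋ = 1; p/q = (1·5 + 1)/(1·1 + 0) = 6/1; p² − 33·q² = 36 − 33 = 3.
  k = 2: m = 3, d = 3, a = ⌊(5 + 3)/3⌋ = 2; p/q = (2·6 + 5)/(2·1 + 1) = 17/3; p² − 33·q² = 289 − 297 = -8.
  k = 3: m = 3, d = 8, a = ⌊(5 + 3)/8⌋ = 1; p/q = (1·17 + 6)/(1·3 + 1) = 23/4; p² − 33·q² = 529 − 528 = 1.
  The first convergent with p² − 33·q² = 1 gives the fundamental solution (x₁, y₁) = (23, 4).
Step 2: Apply the recurrence (x_{n+1}, y_{n+1}) = (x₁x_n + 33y₁y_n, x₁y_n + y₁x_n) repeatedly.
  From (x_1, y_1) = (23, 4): x_2 = 23·23 + 33·4·4 = 1057; y_2 = 23·4 + 4·23 = 184.
  From (x_2, y_2) = (1057, 184): x_3 = 23·1057 + 33·4·184 = 48599; y_3 = 23·184 + 4·1057 = 8460.
Step 3: Verify x_3² - 33·y_3² = 2361862801 - 2361862800 = 1 (should be 1). ✓

(x_1, y_1) = (23, 4); (x_3, y_3) = (48599, 8460).


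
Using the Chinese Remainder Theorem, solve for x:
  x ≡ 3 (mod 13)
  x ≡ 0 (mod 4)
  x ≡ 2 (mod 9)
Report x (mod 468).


Moduli 13, 4, 9 are pairwise coprime; by CRT there is a unique solution modulo M = 13 · 4 · 9 = 468.
Solve pairwise, accumulating the modulus:
  Start with x ≡ 3 (mod 13).
  Combine with x ≡ 0 (mod 4): since gcd(13, 4) = 1, we get a unique residue mod 52.
    Write x = 3 + 13·t and substitute into x ≡ 0 (mod 4): 13·t ≡ 0 − 3 = -3 (mod 4).
    Reduce coefficients mod 4: 1·t ≡ 1 (mod 4).
    So t ≡ 1 (mod 4).
    Then x = 3 + 13·1 = 16, valid modulo lcm(13, 4) = 52: x ≡ 16 (mod 52).
  Combine with x ≡ 2 (mod 9): since gcd(52, 9) = 1, we get a unique residue mod 468.
    Write x = 16 + 52·t and substitute into x ≡ 2 (mod 9): 52·t ≡ 2 − 16 = -14 (mod 9).
    Reduce coefficients mod 9: 7·t ≡ 4 (mod 9).
    The inverse of 7 mod 9 is 4 (since 7·4 = 28 = 3·9 + 1), so t ≡ 4·4 = 16 ≡ 7 (mod 9).
    Then x = 16 + 52·7 = 380, valid modulo lcm(52, 9) = 468: x ≡ 380 (mod 468).
Verify: 380 mod 13 = 3 ✓, 380 mod 4 = 0 ✓, 380 mod 9 = 2 ✓.

x ≡ 380 (mod 468).


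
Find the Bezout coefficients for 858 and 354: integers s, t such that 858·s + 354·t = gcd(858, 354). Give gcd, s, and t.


Euclidean algorithm on (858, 354) — divide until remainder is 0:
  858 = 2 · 354 + 150
  354 = 2 · 150 + 54
  150 = 2 · 54 + 42
  54 = 1 · 42 + 12
  42 = 3 · 12 + 6
  12 = 2 · 6 + 0
gcd(858, 354) = 6.
Track Bezout coefficients alongside the remainders: start with r₀ = 858 = a·1 + b·0 (s = 1, t = 0) and r₁ = 354 = a·0 + b·1 (s = 0, t = 1); each new remainder r_{k+1} = r_{k-1} − q_k·r_k inherits s_{k+1} = s_{k-1} − q_k·s_k, t_{k+1} = t_{k-1} − q_k·t_k, so r_k = a·s_k + b·t_k at every step:
  q = 2: r = 150, s = 1 − 2·0 = 1, t = 0 − 2·1 = -2  (check: 858·1 + 354·(-2) = 150)
  q = 2: r = 54, s = 0 − 2·1 = -2, t = 1 − 2·(-2) = 5  (check: 858·(-2) + 354·5 = 54)
  q = 2: r = 42, s = 1 − 2·(-2) = 5, t = -2 − 2·5 = -12  (check: 858·5 + 354·(-12) = 42)
  q = 1: r = 12, s = -2 − 1·5 = -7, t = 5 − 1·(-12) = 17  (check: 858·(-7) + 354·17 = 12)
  q = 3: r = 6, s = 5 − 3·(-7) = 26, t = -12 − 3·17 = -63  (check: 858·26 + 354·(-63) = 6)
The row with r = 6 (the gcd) gives the Bezout coefficients s = 26, t = -63.
Result: 858 · (26) + 354 · (-63) = 6.

gcd(858, 354) = 6; s = 26, t = -63 (check: 858·26 + 354·(-63) = 6).


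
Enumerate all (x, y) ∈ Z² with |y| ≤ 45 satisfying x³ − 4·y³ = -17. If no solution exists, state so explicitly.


The equation is x³ - 4y³ = -17. For fixed y, x³ = 4·y³ − 17, so a solution requires the RHS to be a perfect cube.
Strategy: iterate y from -45 to 45, compute RHS = 4·y³ − 17, and check whether it is a (positive or negative) perfect cube.
Check small values of y:
  y = 0: RHS = -17 is not a perfect cube.
  y = 1: RHS = -13 is not a perfect cube.
  y = -1: RHS = -21 is not a perfect cube.
  y = 2: RHS = 15 is not a perfect cube.
  y = -2: RHS = -49 is not a perfect cube.
  y = 3: RHS = 91 is not a perfect cube.
  y = -3: RHS = -125 = (-5)³ ⇒ x = -5 works.
Continuing the search up to |y| = 45 finds no further solutions beyond those listed.
Collected solutions: (-5, -3).

Solutions (with |y| ≤ 45): (-5, -3).


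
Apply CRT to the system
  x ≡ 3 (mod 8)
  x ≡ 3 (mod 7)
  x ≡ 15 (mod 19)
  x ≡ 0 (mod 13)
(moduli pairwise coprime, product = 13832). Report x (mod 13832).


Product of moduli M = 8 · 7 · 19 · 13 = 13832.
Merge one congruence at a time:
  Start: x ≡ 3 (mod 8).
  Combine with x ≡ 3 (mod 7); new modulus lcm = 56.
    Write x = 3 + 8·t and substitute into x ≡ 3 (mod 7): 8·t ≡ 3 − 3 = 0 (mod 7).
    Reduce coefficients mod 7: 1·t ≡ 0 (mod 7).
    So t ≡ 0 (mod 7).
    Then x = 3 + 8·0 = 3, valid modulo lcm(8, 7) = 56: x ≡ 3 (mod 56).
  Combine with x ≡ 15 (mod 19); new modulus lcm = 1064.
    Write x = 3 + 56·t and substitute into x ≡ 15 (mod 19): 56·t ≡ 15 − 3 = 12 (mod 19).
    Reduce coefficients mod 19: 18·t ≡ 12 (mod 19).
    The inverse of 18 mod 19 is 18 (since 18·18 = 324 = 17·19 + 1), so t ≡ 18·12 = 216 ≡ 7 (mod 19).
    Then x = 3 + 56·7 = 395, valid modulo lcm(56, 19) = 1064: x ≡ 395 (mod 1064).
  Combine with x ≡ 0 (mod 13); new modulus lcm = 13832.
    Write x = 395 + 1064·t and substitute into x ≡ 0 (mod 13): 1064·t ≡ 0 − 395 = -395 (mod 13).
    Reduce coefficients mod 13: 11·t ≡ 8 (mod 13).
    The inverse of 11 mod 13 is 6 (since 11·6 = 66 = 5·13 + 1), so t ≡ 6·8 = 48 ≡ 9 (mod 13).
    Then x = 395 + 1064·9 = 9971, valid modulo lcm(1064, 13) = 13832: x ≡ 9971 (mod 13832).
Verify against each original: 9971 mod 8 = 3, 9971 mod 7 = 3, 9971 mod 19 = 15, 9971 mod 13 = 0.

x ≡ 9971 (mod 13832).


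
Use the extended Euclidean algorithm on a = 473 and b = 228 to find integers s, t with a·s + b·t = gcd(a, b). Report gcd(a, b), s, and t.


Euclidean algorithm on (473, 228) — divide until remainder is 0:
  473 = 2 · 228 + 17
  228 = 13 · 17 + 7
  17 = 2 · 7 + 3
  7 = 2 · 3 + 1
  3 = 3 · 1 + 0
gcd(473, 228) = 1.
Track Bezout coefficients alongside the remainders: start with r₀ = 473 = a·1 + b·0 (s = 1, t = 0) and r₁ = 228 = a·0 + b·1 (s = 0, t = 1); each new remainder r_{k+1} = r_{k-1} − q_k·r_k inherits s_{k+1} = s_{k-1} − q_k·s_k, t_{k+1} = t_{k-1} − q_k·t_k, so r_k = a·s_k + b·t_k at every step:
  q = 2: r = 17, s = 1 − 2·0 = 1, t = 0 − 2·1 = -2  (check: 473·1 + 228·(-2) = 17)
  q = 13: r = 7, s = 0 − 13·1 = -13, t = 1 − 13·(-2) = 27  (check: 473·(-13) + 228·27 = 7)
  q = 2: r = 3, s = 1 − 2·(-13) = 27, t = -2 − 2·27 = -56  (check: 473·27 + 228·(-56) = 3)
  q = 2: r = 1, s = -13 − 2·27 = -67, t = 27 − 2·(-56) = 139  (check: 473·(-67) + 228·139 = 1)
The row with r = 1 (the gcd) gives the Bezout coefficients s = -67, t = 139.
Result: 473 · (-67) + 228 · (139) = 1.

gcd(473, 228) = 1; s = -67, t = 139 (check: 473·(-67) + 228·139 = 1).


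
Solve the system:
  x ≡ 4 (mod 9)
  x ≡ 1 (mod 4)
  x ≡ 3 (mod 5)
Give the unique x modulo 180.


Moduli 9, 4, 5 are pairwise coprime; by CRT there is a unique solution modulo M = 9 · 4 · 5 = 180.
Solve pairwise, accumulating the modulus:
  Start with x ≡ 4 (mod 9).
  Combine with x ≡ 1 (mod 4): since gcd(9, 4) = 1, we get a unique residue mod 36.
    Write x = 4 + 9·t and substitute into x ≡ 1 (mod 4): 9·t ≡ 1 − 4 = -3 (mod 4).
    Reduce coefficients mod 4: 1·t ≡ 1 (mod 4).
    So t ≡ 1 (mod 4).
    Then x = 4 + 9·1 = 13, valid modulo lcm(9, 4) = 36: x ≡ 13 (mod 36).
  Combine with x ≡ 3 (mod 5): since gcd(36, 5) = 1, we get a unique residue mod 180.
    Write x = 13 + 36·t and substitute into x ≡ 3 (mod 5): 36·t ≡ 3 − 13 = -10 (mod 5).
    Reduce coefficients mod 5: 1·t ≡ 0 (mod 5).
    So t ≡ 0 (mod 5).
    Then x = 13 + 36·0 = 13, valid modulo lcm(36, 5) = 180: x ≡ 13 (mod 180).
Verify: 13 mod 9 = 4 ✓, 13 mod 4 = 1 ✓, 13 mod 5 = 3 ✓.

x ≡ 13 (mod 180).


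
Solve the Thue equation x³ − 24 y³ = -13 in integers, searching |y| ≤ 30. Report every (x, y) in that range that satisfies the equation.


The equation is x³ - 24y³ = -13. For fixed y, x³ = 24·y³ − 13, so a solution requires the RHS to be a perfect cube.
Strategy: iterate y from -30 to 30, compute RHS = 24·y³ − 13, and check whether it is a (positive or negative) perfect cube.
Check small values of y:
  y = 0: RHS = -13 is not a perfect cube.
  y = 1: RHS = 11 is not a perfect cube.
  y = -1: RHS = -37 is not a perfect cube.
  y = 2: RHS = 179 is not a perfect cube.
  y = -2: RHS = -205 is not a perfect cube.
  y = 3: RHS = 635 is not a perfect cube.
  y = -3: RHS = -661 is not a perfect cube.
Continuing the search up to |y| = 30 finds no solutions either.
No (x, y) in the scanned range satisfies the equation.

No integer solutions with |y| ≤ 30.


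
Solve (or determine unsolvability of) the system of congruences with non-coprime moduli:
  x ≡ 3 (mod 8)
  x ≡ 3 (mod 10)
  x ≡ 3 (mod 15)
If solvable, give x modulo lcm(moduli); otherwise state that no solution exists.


Moduli 8, 10, 15 are not pairwise coprime, so CRT works modulo lcm(m_i) when all pairwise compatibility conditions hold.
Pairwise compatibility: gcd(m_i, m_j) must divide a_i - a_j for every pair.
Merge one congruence at a time:
  Start: x ≡ 3 (mod 8).
  Combine with x ≡ 3 (mod 10): gcd(8, 10) = 2; 3 - 3 = 0, which IS divisible by 2, so compatible.
    Write x = 3 + 8·t and substitute into x ≡ 3 (mod 10): 8·t ≡ 3 − 3 = 0 (mod 10).
    Divide the congruence (and modulus) by g = 2: 4·t ≡ 0 (mod 5).
    The inverse of 4 mod 5 is 4 (since 4·4 = 16 = 3·5 + 1), so t ≡ 4·0 = 0 ≡ 0 (mod 5).
    Then x = 3 + 8·0 = 3, valid modulo lcm(8, 10) = 40: x ≡ 3 (mod 40).
  Combine with x ≡ 3 (mod 15): gcd(40, 15) = 5; 3 - 3 = 0, which IS divisible by 5, so compatible.
    Write x = 3 + 40·t and substitute into x ≡ 3 (mod 15): 40·t ≡ 3 − 3 = 0 (mod 15).
    Divide the congruence (and modulus) by g = 5: 8·t ≡ 0 (mod 3).
    Reduce coefficients mod 3: 2·t ≡ 0 (mod 3).
    The inverse of 2 mod 3 is 2 (since 2·2 = 4 = 1·3 + 1), so t ≡ 2·0 = 0 ≡ 0 (mod 3).
    Then x = 3 + 40·0 = 3, valid modulo lcm(40, 15) = 120: x ≡ 3 (mod 120).
Verify: 3 mod 8 = 3, 3 mod 10 = 3, 3 mod 15 = 3.

x ≡ 3 (mod 120).


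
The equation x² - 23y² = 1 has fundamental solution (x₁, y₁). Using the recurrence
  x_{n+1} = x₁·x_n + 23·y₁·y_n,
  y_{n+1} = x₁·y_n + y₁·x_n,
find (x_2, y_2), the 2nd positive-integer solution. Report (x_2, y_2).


Step 1: Find the fundamental solution (x₁, y₁) of x² - 23y² = 1.
  Expand √23 as a continued fraction. a₀ = ⌊√23⌋ = 4; iterate m_{k+1} = d_k·a_k − m_k, d_{k+1} = (23 − m_{k+1}²)/d_k, a_{k+1} = ⌊(a₀ + m_{k+1})/d_{k+1}⌋ (starting m₀ = 0, d₀ = 1), with convergents p_k = a_k·p_{k-1} + p_{k-2}, q_k = a_k·q_{k-1} + q_{k-2} (p₋₁ = 1, q₋₁ = 0):
  k = 0: a₀ = 4; p₀/q₀ = 4/1; p₀² − 23·q₀² = 16 − 23 = -7.
  k = 1: m = 4, d = 7, a = ⌊(4 + 4)/7⌋ = 1; p/q = (1·4 + 1)/(1·1 + 0) = 5/1; p² − 23·q² = 25 − 23 = 2.
  k = 2: m = 3, d = 2, a = ⌊(4 + 3)/2⌋ = 3; p/q = (3·5 + 4)/(3·1 + 1) = 19/4; p² − 23·q² = 361 − 368 = -7.
  k = 3: m = 3, d = 7, a = ⌊(4 + 3)/7⌋ = 1; p/q = (1·19 + 5)/(1·4 + 1) = 24/5; p² − 23·q² = 576 − 575 = 1.
  The first convergent with p² − 23·q² = 1 gives the fundamental solution (x₁, y₁) = (24, 5).
Step 2: Apply the recurrence (x_{n+1}, y_{n+1}) = (x₁x_n + 23y₁y_n, x₁y_n + y₁x_n) repeatedly.
  From (x_1, y_1) = (24, 5): x_2 = 24·24 + 23·5·5 = 1151; y_2 = 24·5 + 5·24 = 240.
Step 3: Verify x_2² - 23·y_2² = 1324801 - 1324800 = 1 (should be 1). ✓

(x_1, y_1) = (24, 5); (x_2, y_2) = (1151, 240).


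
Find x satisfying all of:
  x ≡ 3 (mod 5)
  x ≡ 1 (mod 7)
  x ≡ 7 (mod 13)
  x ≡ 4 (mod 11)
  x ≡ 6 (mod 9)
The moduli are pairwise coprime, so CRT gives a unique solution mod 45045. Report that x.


Product of moduli M = 5 · 7 · 13 · 11 · 9 = 45045.
Merge one congruence at a time:
  Start: x ≡ 3 (mod 5).
  Combine with x ≡ 1 (mod 7); new modulus lcm = 35.
    Write x = 3 + 5·t and substitute into x ≡ 1 (mod 7): 5·t ≡ 1 − 3 = -2 (mod 7).
    Reduce coefficients mod 7: 5·t ≡ 5 (mod 7).
    The inverse of 5 mod 7 is 3 (since 5·3 = 15 = 2·7 + 1), so t ≡ 3·5 = 15 ≡ 1 (mod 7).
    Then x = 3 + 5·1 = 8, valid modulo lcm(5, 7) = 35: x ≡ 8 (mod 35).
  Combine with x ≡ 7 (mod 13); new modulus lcm = 455.
    Write x = 8 + 35·t and substitute into x ≡ 7 (mod 13): 35·t ≡ 7 − 8 = -1 (mod 13).
    Reduce coefficients mod 13: 9·t ≡ 12 (mod 13).
    The inverse of 9 mod 13 is 3 (since 9·3 = 27 = 2·13 + 1), so t ≡ 3·12 = 36 ≡ 10 (mod 13).
    Then x = 8 + 35·10 = 358, valid modulo lcm(35, 13) = 455: x ≡ 358 (mod 455).
  Combine with x ≡ 4 (mod 11); new modulus lcm = 5005.
    Write x = 358 + 455·t and substitute into x ≡ 4 (mod 11): 455·t ≡ 4 − 358 = -354 (mod 11).
    Reduce coefficients mod 11: 4·t ≡ 9 (mod 11).
    The inverse of 4 mod 11 is 3 (since 4·3 = 12 = 1·11 + 1), so t ≡ 3·9 = 27 ≡ 5 (mod 11).
    Then x = 358 + 455·5 = 2633, valid modulo lcm(455, 11) = 5005: x ≡ 2633 (mod 5005).
  Combine with x ≡ 6 (mod 9); new modulus lcm = 45045.
    Write x = 2633 + 5005·t and substitute into x ≡ 6 (mod 9): 5005·t ≡ 6 − 2633 = -2627 (mod 9).
    Reduce coefficients mod 9: 1·t ≡ 1 (mod 9).
    So t ≡ 1 (mod 9).
    Then x = 2633 + 5005·1 = 7638, valid modulo lcm(5005, 9) = 45045: x ≡ 7638 (mod 45045).
Verify against each original: 7638 mod 5 = 3, 7638 mod 7 = 1, 7638 mod 13 = 7, 7638 mod 11 = 4, 7638 mod 9 = 6.

x ≡ 7638 (mod 45045).


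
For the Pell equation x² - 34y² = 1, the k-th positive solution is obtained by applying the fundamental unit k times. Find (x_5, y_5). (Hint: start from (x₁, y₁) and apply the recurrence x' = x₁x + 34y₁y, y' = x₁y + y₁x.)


Step 1: Find the fundamental solution (x₁, y₁) of x² - 34y² = 1.
  Expand √34 as a continued fraction. a₀ = ⌊√34⌋ = 5; iterate m_{k+1} = d_k·a_k − m_k, d_{k+1} = (34 − m_{k+1}²)/d_k, a_{k+1} = ⌊(a₀ + m_{k+1})/d_{k+1}⌋ (starting m₀ = 0, d₀ = 1), with convergents p_k = a_k·p_{k-1} + p_{k-2}, q_k = a_k·q_{k-1} + q_{k-2} (p₋₁ = 1, q₋₁ = 0):
  k = 0: a₀ = 5; p₀/q₀ = 5/1; p₀² − 34·q₀² = 25 − 34 = -9.
  k = 1: m = 5, d = 9, a = ⌊(5 + 5)/9⌋ = 1; p/q = (1·5 + 1)/(1·1 + 0) = 6/1; p² − 34·q² = 36 − 34 = 2.
  k = 2: m = 4, d = 2, a = ⌊(5 + 4)/2⌋ = 4; p/q = (4·6 + 5)/(4·1 + 1) = 29/5; p² − 34·q² = 841 − 850 = -9.
  k = 3: m = 4, d = 9, a = ⌊(5 + 4)/9⌋ = 1; p/q = (1·29 + 6)/(1·5 + 1) = 35/6; p² − 34·q² = 1225 − 1224 = 1.
  The first convergent with p² − 34·q² = 1 gives the fundamental solution (x₁, y₁) = (35, 6).
Step 2: Apply the recurrence (x_{n+1}, y_{n+1}) = (x₁x_n + 34y₁y_n, x₁y_n + y₁x_n) repeatedly.
  From (x_1, y_1) = (35, 6): x_2 = 35·35 + 34·6·6 = 2449; y_2 = 35·6 + 6·35 = 420.
  From (x_2, y_2) = (2449, 420): x_3 = 35·2449 + 34·6·420 = 171395; y_3 = 35·420 + 6·2449 = 29394.
  From (x_3, y_3) = (171395, 29394): x_4 = 35·171395 + 34·6·29394 = 11995201; y_4 = 35·29394 + 6·171395 = 2057160.
  From (x_4, y_4) = (11995201, 2057160): x_5 = 35·11995201 + 34·6·2057160 = 839492675; y_5 = 35·2057160 + 6·11995201 = 143971806.
Step 3: Verify x_5² - 34·y_5² = 704747951378655625 - 704747951378655624 = 1 (should be 1). ✓

(x_1, y_1) = (35, 6); (x_5, y_5) = (839492675, 143971806).


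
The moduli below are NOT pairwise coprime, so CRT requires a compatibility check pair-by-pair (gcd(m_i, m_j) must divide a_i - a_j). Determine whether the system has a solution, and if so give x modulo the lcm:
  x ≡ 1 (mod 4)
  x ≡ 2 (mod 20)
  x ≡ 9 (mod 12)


Moduli 4, 20, 12 are not pairwise coprime, so CRT works modulo lcm(m_i) when all pairwise compatibility conditions hold.
Pairwise compatibility: gcd(m_i, m_j) must divide a_i - a_j for every pair.
Merge one congruence at a time:
  Start: x ≡ 1 (mod 4).
  Combine with x ≡ 2 (mod 20): gcd(4, 20) = 4, and 2 - 1 = 1 is NOT divisible by 4.
    ⇒ system is inconsistent (no integer solution).

No solution (the system is inconsistent).


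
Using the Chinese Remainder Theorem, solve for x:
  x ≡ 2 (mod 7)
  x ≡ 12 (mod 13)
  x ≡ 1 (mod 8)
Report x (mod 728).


Moduli 7, 13, 8 are pairwise coprime; by CRT there is a unique solution modulo M = 7 · 13 · 8 = 728.
Solve pairwise, accumulating the modulus:
  Start with x ≡ 2 (mod 7).
  Combine with x ≡ 12 (mod 13): since gcd(7, 13) = 1, we get a unique residue mod 91.
    Write x = 2 + 7·t and substitute into x ≡ 12 (mod 13): 7·t ≡ 12 − 2 = 10 (mod 13).
    The inverse of 7 mod 13 is 2 (since 7·2 = 14 = 1·13 + 1), so t ≡ 2·10 = 20 ≡ 7 (mod 13).
    Then x = 2 + 7·7 = 51, valid modulo lcm(7, 13) = 91: x ≡ 51 (mod 91).
  Combine with x ≡ 1 (mod 8): since gcd(91, 8) = 1, we get a unique residue mod 728.
    Write x = 51 + 91·t and substitute into x ≡ 1 (mod 8): 91·t ≡ 1 − 51 = -50 (mod 8).
    Reduce coefficients mod 8: 3·t ≡ 6 (mod 8).
    The inverse of 3 mod 8 is 3 (since 3·3 = 9 = 1·8 + 1), so t ≡ 3·6 = 18 ≡ 2 (mod 8).
    Then x = 51 + 91·2 = 233, valid modulo lcm(91, 8) = 728: x ≡ 233 (mod 728).
Verify: 233 mod 7 = 2 ✓, 233 mod 13 = 12 ✓, 233 mod 8 = 1 ✓.

x ≡ 233 (mod 728).


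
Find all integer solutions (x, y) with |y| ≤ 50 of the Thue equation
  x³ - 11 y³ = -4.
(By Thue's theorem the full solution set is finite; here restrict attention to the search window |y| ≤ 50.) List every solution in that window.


The equation is x³ - 11y³ = -4. For fixed y, x³ = 11·y³ − 4, so a solution requires the RHS to be a perfect cube.
Strategy: iterate y from -50 to 50, compute RHS = 11·y³ − 4, and check whether it is a (positive or negative) perfect cube.
Check small values of y:
  y = 0: RHS = -4 is not a perfect cube.
  y = 1: RHS = 7 is not a perfect cube.
  y = -1: RHS = -15 is not a perfect cube.
  y = 2: RHS = 84 is not a perfect cube.
  y = -2: RHS = -92 is not a perfect cube.
  y = 3: RHS = 293 is not a perfect cube.
  y = -3: RHS = -301 is not a perfect cube.
Continuing the search up to |y| = 50 finds no solutions either.
No (x, y) in the scanned range satisfies the equation.

No integer solutions with |y| ≤ 50.


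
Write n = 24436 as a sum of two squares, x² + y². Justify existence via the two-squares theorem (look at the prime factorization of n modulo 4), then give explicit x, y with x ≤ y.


Step 1: Factor n = 24436 = 2^2 · 41 · 149.
Step 2: Check the mod-4 condition on each prime factor: 2 = 2 (special); 41 ≡ 1 (mod 4), exponent 1; 149 ≡ 1 (mod 4), exponent 1.
All primes ≡ 3 (mod 4) appear to even exponent (or don't appear), so by the two-squares theorem n IS expressible as a sum of two squares.
Step 3: Build a representation. Group n = k² · m with k = 2 and m = 41 · 149 = 6109 (a product of primes ≡ 1 (mod 4)); a representation of m scales to one of n via (k·x)² + (k·y)² = k²(x² + y²). Each prime p ≡ 1 (mod 4) is itself a sum of two squares; find a² by testing p − a² for a perfect square:
  41: 41 − 1² = 40, 41 − 2² = 37, 41 − 3² = 32, 41 − 4² = 25 = 5² ⇒ 41 = 4² + 5².
  149: 149 − 1² = 148, 149 − 2² = 145, 149 − 3² = 140, 149 − 4² = 133, 149 − 5² = 124, 149 − 6² = 113, 149 − 7² = 100 = 10² ⇒ 149 = 7² + 10².
  Combine using the Brahmagupta–Fibonacci identity (a² + b²)(c² + d²) = (ac − bd)² + (ad + bc)² = (ac + bd)² + (ad − bc)²:
  41 · 149 = 6109: from (4² + 5²)(7² + 10²), take (4·7 − 5·10, 4·10 + 5·7) = (28 − 50, 40 + 35) = (-22, 75); dropping signs (only squares matter) gives (22, 75); check 22² + 75² = 484 + 5625 = 6109 ✓.
  Scale by k = 2: (2·22, 2·75) = (44, 150).
Step 4: Order so x ≤ y and verify: 44² + 150² = 1936 + 22500 = 24436 = n. ✓

n = 24436 = 44² + 150² (one valid representation with x ≤ y).


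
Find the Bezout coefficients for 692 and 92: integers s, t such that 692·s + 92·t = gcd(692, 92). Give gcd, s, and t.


Euclidean algorithm on (692, 92) — divide until remainder is 0:
  692 = 7 · 92 + 48
  92 = 1 · 48 + 44
  48 = 1 · 44 + 4
  44 = 11 · 4 + 0
gcd(692, 92) = 4.
Track Bezout coefficients alongside the remainders: start with r₀ = 692 = a·1 + b·0 (s = 1, t = 0) and r₁ = 92 = a·0 + b·1 (s = 0, t = 1); each new remainder r_{k+1} = r_{k-1} − q_k·r_k inherits s_{k+1} = s_{k-1} − q_k·s_k, t_{k+1} = t_{k-1} − q_k·t_k, so r_k = a·s_k + b·t_k at every step:
  q = 7: r = 48, s = 1 − 7·0 = 1, t = 0 − 7·1 = -7  (check: 692·1 + 92·(-7) = 48)
  q = 1: r = 44, s = 0 − 1·1 = -1, t = 1 − 1·(-7) = 8  (check: 692·(-1) + 92·8 = 44)
  q = 1: r = 4, s = 1 − 1·(-1) = 2, t = -7 − 1·8 = -15  (check: 692·2 + 92·(-15) = 4)
The row with r = 4 (the gcd) gives the Bezout coefficients s = 2, t = -15.
Result: 692 · (2) + 92 · (-15) = 4.

gcd(692, 92) = 4; s = 2, t = -15 (check: 692·2 + 92·(-15) = 4).


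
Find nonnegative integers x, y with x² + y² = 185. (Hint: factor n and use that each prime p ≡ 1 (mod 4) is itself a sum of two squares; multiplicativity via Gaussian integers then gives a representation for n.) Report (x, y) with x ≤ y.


Step 1: Factor n = 185 = 5 · 37.
Step 2: Check the mod-4 condition on each prime factor: 5 ≡ 1 (mod 4), exponent 1; 37 ≡ 1 (mod 4), exponent 1.
All primes ≡ 3 (mod 4) appear to even exponent (or don't appear), so by the two-squares theorem n IS expressible as a sum of two squares.
Step 3: Build a representation. Here n = 5 · 37 is a product of primes ≡ 1 (mod 4). Each prime p ≡ 1 (mod 4) is itself a sum of two squares; find a² by testing p − a² for a perfect square:
  5: 5 − 1² = 4 = 2² ⇒ 5 = 1² + 2².
  37: 37 − 1² = 36 = 6² ⇒ 37 = 1² + 6².
  Combine using the Brahmagupta–Fibonacci identity (a² + b²)(c² + d²) = (ac − bd)² + (ad + bc)² = (ac + bd)² + (ad − bc)²:
  5 · 37 = 185: from (1² + 2²)(1² + 6²), take (1·1 − 2·6, 1·6 + 2·1) = (1 − 12, 6 + 2) = (-11, 8); dropping signs (only squares matter) gives (11, 8); check 11² + 8² = 121 + 64 = 185 ✓.
Step 4: Order so x ≤ y and verify: 8² + 11² = 64 + 121 = 185 = n. ✓

n = 185 = 8² + 11² (one valid representation with x ≤ y).


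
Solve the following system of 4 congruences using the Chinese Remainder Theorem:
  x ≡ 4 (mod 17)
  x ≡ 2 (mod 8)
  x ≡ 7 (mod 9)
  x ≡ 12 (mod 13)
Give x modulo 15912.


Product of moduli M = 17 · 8 · 9 · 13 = 15912.
Merge one congruence at a time:
  Start: x ≡ 4 (mod 17).
  Combine with x ≡ 2 (mod 8); new modulus lcm = 136.
    Write x = 4 + 17·t and substitute into x ≡ 2 (mod 8): 17·t ≡ 2 − 4 = -2 (mod 8).
    Reduce coefficients mod 8: 1·t ≡ 6 (mod 8).
    So t ≡ 6 (mod 8).
    Then x = 4 + 17·6 = 106, valid modulo lcm(17, 8) = 136: x ≡ 106 (mod 136).
  Combine with x ≡ 7 (mod 9); new modulus lcm = 1224.
    Write x = 106 + 136·t and substitute into x ≡ 7 (mod 9): 136·t ≡ 7 − 106 = -99 (mod 9).
    Reduce coefficients mod 9: 1·t ≡ 0 (mod 9).
    So t ≡ 0 (mod 9).
    Then x = 106 + 136·0 = 106, valid modulo lcm(136, 9) = 1224: x ≡ 106 (mod 1224).
  Combine with x ≡ 12 (mod 13); new modulus lcm = 15912.
    Write x = 106 + 1224·t and substitute into x ≡ 12 (mod 13): 1224·t ≡ 12 − 106 = -94 (mod 13).
    Reduce coefficients mod 13: 2·t ≡ 10 (mod 13).
    The inverse of 2 mod 13 is 7 (since 2·7 = 14 = 1·13 + 1), so t ≡ 7·10 = 70 ≡ 5 (mod 13).
    Then x = 106 + 1224·5 = 6226, valid modulo lcm(1224, 13) = 15912: x ≡ 6226 (mod 15912).
Verify against each original: 6226 mod 17 = 4, 6226 mod 8 = 2, 6226 mod 9 = 7, 6226 mod 13 = 12.

x ≡ 6226 (mod 15912).


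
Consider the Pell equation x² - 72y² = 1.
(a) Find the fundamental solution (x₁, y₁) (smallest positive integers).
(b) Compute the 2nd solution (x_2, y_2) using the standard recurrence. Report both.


Step 1: Find the fundamental solution (x₁, y₁) of x² - 72y² = 1.
  Expand √72 as a continued fraction. a₀ = ⌊√72⌋ = 8; iterate m_{k+1} = d_k·a_k − m_k, d_{k+1} = (72 − m_{k+1}²)/d_k, a_{k+1} = ⌊(a₀ + m_{k+1})/d_{k+1}⌋ (starting m₀ = 0, d₀ = 1), with convergents p_k = a_k·p_{k-1} + p_{k-2}, q_k = a_k·q_{k-1} + q_{k-2} (p₋₁ = 1, q₋₁ = 0):
  k = 0: a₀ = 8; p₀/q₀ = 8/1; p₀² − 72·q₀² = 64 − 72 = -8.
  k = 1: m = 8, d = 8, a = ⌊(8 + 8)/8⌋ = 2; p/q = (2·8 + 1)/(2·1 + 0) = 17/2; p² − 72·q² = 289 − 288 = 1.
  The first convergent with p² − 72·q² = 1 gives the fundamental solution (x₁, y₁) = (17, 2).
Step 2: Apply the recurrence (x_{n+1}, y_{n+1}) = (x₁x_n + 72y₁y_n, x₁y_n + y₁x_n) repeatedly.
  From (x_1, y_1) = (17, 2): x_2 = 17·17 + 72·2·2 = 577; y_2 = 17·2 + 2·17 = 68.
Step 3: Verify x_2² - 72·y_2² = 332929 - 332928 = 1 (should be 1). ✓

(x_1, y_1) = (17, 2); (x_2, y_2) = (577, 68).


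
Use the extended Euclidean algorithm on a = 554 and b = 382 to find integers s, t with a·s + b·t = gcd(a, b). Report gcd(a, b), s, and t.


Euclidean algorithm on (554, 382) — divide until remainder is 0:
  554 = 1 · 382 + 172
  382 = 2 · 172 + 38
  172 = 4 · 38 + 20
  38 = 1 · 20 + 18
  20 = 1 · 18 + 2
  18 = 9 · 2 + 0
gcd(554, 382) = 2.
Track Bezout coefficients alongside the remainders: start with r₀ = 554 = a·1 + b·0 (s = 1, t = 0) and r₁ = 382 = a·0 + b·1 (s = 0, t = 1); each new remainder r_{k+1} = r_{k-1} − q_k·r_k inherits s_{k+1} = s_{k-1} − q_k·s_k, t_{k+1} = t_{k-1} − q_k·t_k, so r_k = a·s_k + b·t_k at every step:
  q = 1: r = 172, s = 1 − 1·0 = 1, t = 0 − 1·1 = -1  (check: 554·1 + 382·(-1) = 172)
  q = 2: r = 38, s = 0 − 2·1 = -2, t = 1 − 2·(-1) = 3  (check: 554·(-2) + 382·3 = 38)
  q = 4: r = 20, s = 1 − 4·(-2) = 9, t = -1 − 4·3 = -13  (check: 554·9 + 382·(-13) = 20)
  q = 1: r = 18, s = -2 − 1·9 = -11, t = 3 − 1·(-13) = 16  (check: 554·(-11) + 382·16 = 18)
  q = 1: r = 2, s = 9 − 1·(-11) = 20, t = -13 − 1·16 = -29  (check: 554·20 + 382·(-29) = 2)
The row with r = 2 (the gcd) gives the Bezout coefficients s = 20, t = -29.
Result: 554 · (20) + 382 · (-29) = 2.

gcd(554, 382) = 2; s = 20, t = -29 (check: 554·20 + 382·(-29) = 2).


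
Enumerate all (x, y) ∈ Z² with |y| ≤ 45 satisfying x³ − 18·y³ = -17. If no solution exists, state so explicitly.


The equation is x³ - 18y³ = -17. For fixed y, x³ = 18·y³ − 17, so a solution requires the RHS to be a perfect cube.
Strategy: iterate y from -45 to 45, compute RHS = 18·y³ − 17, and check whether it is a (positive or negative) perfect cube.
Check small values of y:
  y = 0: RHS = -17 is not a perfect cube.
  y = 1: RHS = 1 = (1)³ ⇒ x = 1 works.
  y = -1: RHS = -35 is not a perfect cube.
  y = 2: RHS = 127 is not a perfect cube.
  y = -2: RHS = -161 is not a perfect cube.
  y = 3: RHS = 469 is not a perfect cube.
  y = -3: RHS = -503 is not a perfect cube.
Continuing the search up to |y| = 45 finds no further solutions beyond those listed.
Collected solutions: (1, 1).

Solutions (with |y| ≤ 45): (1, 1).


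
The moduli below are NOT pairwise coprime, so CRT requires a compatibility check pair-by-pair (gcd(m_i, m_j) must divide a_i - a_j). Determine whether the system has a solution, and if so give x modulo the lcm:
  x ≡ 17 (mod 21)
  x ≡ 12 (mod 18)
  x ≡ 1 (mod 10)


Moduli 21, 18, 10 are not pairwise coprime, so CRT works modulo lcm(m_i) when all pairwise compatibility conditions hold.
Pairwise compatibility: gcd(m_i, m_j) must divide a_i - a_j for every pair.
Merge one congruence at a time:
  Start: x ≡ 17 (mod 21).
  Combine with x ≡ 12 (mod 18): gcd(21, 18) = 3, and 12 - 17 = -5 is NOT divisible by 3.
    ⇒ system is inconsistent (no integer solution).

No solution (the system is inconsistent).


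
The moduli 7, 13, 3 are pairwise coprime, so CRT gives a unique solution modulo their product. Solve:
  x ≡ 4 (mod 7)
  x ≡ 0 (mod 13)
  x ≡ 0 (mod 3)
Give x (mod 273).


Moduli 7, 13, 3 are pairwise coprime; by CRT there is a unique solution modulo M = 7 · 13 · 3 = 273.
Solve pairwise, accumulating the modulus:
  Start with x ≡ 4 (mod 7).
  Combine with x ≡ 0 (mod 13): since gcd(7, 13) = 1, we get a unique residue mod 91.
    Write x = 4 + 7·t and substitute into x ≡ 0 (mod 13): 7·t ≡ 0 − 4 = -4 (mod 13).
    Reduce coefficients mod 13: 7·t ≡ 9 (mod 13).
    The inverse of 7 mod 13 is 2 (since 7·2 = 14 = 1·13 + 1), so t ≡ 2·9 = 18 ≡ 5 (mod 13).
    Then x = 4 + 7·5 = 39, valid modulo lcm(7, 13) = 91: x ≡ 39 (mod 91).
  Combine with x ≡ 0 (mod 3): since gcd(91, 3) = 1, we get a unique residue mod 273.
    Write x = 39 + 91·t and substitute into x ≡ 0 (mod 3): 91·t ≡ 0 − 39 = -39 (mod 3).
    Reduce coefficients mod 3: 1·t ≡ 0 (mod 3).
    So t ≡ 0 (mod 3).
    Then x = 39 + 91·0 = 39, valid modulo lcm(91, 3) = 273: x ≡ 39 (mod 273).
Verify: 39 mod 7 = 4 ✓, 39 mod 13 = 0 ✓, 39 mod 3 = 0 ✓.

x ≡ 39 (mod 273).


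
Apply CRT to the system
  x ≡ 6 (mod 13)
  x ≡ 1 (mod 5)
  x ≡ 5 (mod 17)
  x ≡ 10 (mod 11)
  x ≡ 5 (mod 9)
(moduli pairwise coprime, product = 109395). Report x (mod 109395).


Product of moduli M = 13 · 5 · 17 · 11 · 9 = 109395.
Merge one congruence at a time:
  Start: x ≡ 6 (mod 13).
  Combine with x ≡ 1 (mod 5); new modulus lcm = 65.
    Write x = 6 + 13·t and substitute into x ≡ 1 (mod 5): 13·t ≡ 1 − 6 = -5 (mod 5).
    Reduce coefficients mod 5: 3·t ≡ 0 (mod 5).
    The inverse of 3 mod 5 is 2 (since 3·2 = 6 = 1·5 + 1), so t ≡ 2·0 = 0 ≡ 0 (mod 5).
    Then x = 6 + 13·0 = 6, valid modulo lcm(13, 5) = 65: x ≡ 6 (mod 65).
  Combine with x ≡ 5 (mod 17); new modulus lcm = 1105.
    Write x = 6 + 65·t and substitute into x ≡ 5 (mod 17): 65·t ≡ 5 − 6 = -1 (mod 17).
    Reduce coefficients mod 17: 14·t ≡ 16 (mod 17).
    The inverse of 14 mod 17 is 11 (since 14·11 = 154 = 9·17 + 1), so t ≡ 11·16 = 176 ≡ 6 (mod 17).
    Then x = 6 + 65·6 = 396, valid modulo lcm(65, 17) = 1105: x ≡ 396 (mod 1105).
  Combine with x ≡ 10 (mod 11); new modulus lcm = 12155.
    Write x = 396 + 1105·t and substitute into x ≡ 10 (mod 11): 1105·t ≡ 10 − 396 = -386 (mod 11).
    Reduce coefficients mod 11: 5·t ≡ 10 (mod 11).
    The inverse of 5 mod 11 is 9 (since 5·9 = 45 = 4·11 + 1), so t ≡ 9·10 = 90 ≡ 2 (mod 11).
    Then x = 396 + 1105·2 = 2606, valid modulo lcm(1105, 11) = 12155: x ≡ 2606 (mod 12155).
  Combine with x ≡ 5 (mod 9); new modulus lcm = 109395.
    Write x = 2606 + 12155·t and substitute into x ≡ 5 (mod 9): 12155·t ≡ 5 − 2606 = -2601 (mod 9).
    Reduce coefficients mod 9: 5·t ≡ 0 (mod 9).
    The inverse of 5 mod 9 is 2 (since 5·2 = 10 = 1·9 + 1), so t ≡ 2·0 = 0 ≡ 0 (mod 9).
    Then x = 2606 + 12155·0 = 2606, valid modulo lcm(12155, 9) = 109395: x ≡ 2606 (mod 109395).
Verify against each original: 2606 mod 13 = 6, 2606 mod 5 = 1, 2606 mod 17 = 5, 2606 mod 11 = 10, 2606 mod 9 = 5.

x ≡ 2606 (mod 109395).


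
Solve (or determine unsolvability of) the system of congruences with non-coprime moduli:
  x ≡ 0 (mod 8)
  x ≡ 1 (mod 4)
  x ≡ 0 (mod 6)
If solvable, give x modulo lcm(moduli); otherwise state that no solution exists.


Moduli 8, 4, 6 are not pairwise coprime, so CRT works modulo lcm(m_i) when all pairwise compatibility conditions hold.
Pairwise compatibility: gcd(m_i, m_j) must divide a_i - a_j for every pair.
Merge one congruence at a time:
  Start: x ≡ 0 (mod 8).
  Combine with x ≡ 1 (mod 4): gcd(8, 4) = 4, and 1 - 0 = 1 is NOT divisible by 4.
    ⇒ system is inconsistent (no integer solution).

No solution (the system is inconsistent).


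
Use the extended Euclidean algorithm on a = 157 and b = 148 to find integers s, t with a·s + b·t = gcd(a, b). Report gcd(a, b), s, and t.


Euclidean algorithm on (157, 148) — divide until remainder is 0:
  157 = 1 · 148 + 9
  148 = 16 · 9 + 4
  9 = 2 · 4 + 1
  4 = 4 · 1 + 0
gcd(157, 148) = 1.
Track Bezout coefficients alongside the remainders: start with r₀ = 157 = a·1 + b·0 (s = 1, t = 0) and r₁ = 148 = a·0 + b·1 (s = 0, t = 1); each new remainder r_{k+1} = r_{k-1} − q_k·r_k inherits s_{k+1} = s_{k-1} − q_k·s_k, t_{k+1} = t_{k-1} − q_k·t_k, so r_k = a·s_k + b·t_k at every step:
  q = 1: r = 9, s = 1 − 1·0 = 1, t = 0 − 1·1 = -1  (check: 157·1 + 148·(-1) = 9)
  q = 16: r = 4, s = 0 − 16·1 = -16, t = 1 − 16·(-1) = 17  (check: 157·(-16) + 148·17 = 4)
  q = 2: r = 1, s = 1 − 2·(-16) = 33, t = -1 − 2·17 = -35  (check: 157·33 + 148·(-35) = 1)
The row with r = 1 (the gcd) gives the Bezout coefficients s = 33, t = -35.
Result: 157 · (33) + 148 · (-35) = 1.

gcd(157, 148) = 1; s = 33, t = -35 (check: 157·33 + 148·(-35) = 1).


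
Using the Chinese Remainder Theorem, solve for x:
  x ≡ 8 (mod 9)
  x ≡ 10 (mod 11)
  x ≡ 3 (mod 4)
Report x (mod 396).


Moduli 9, 11, 4 are pairwise coprime; by CRT there is a unique solution modulo M = 9 · 11 · 4 = 396.
Solve pairwise, accumulating the modulus:
  Start with x ≡ 8 (mod 9).
  Combine with x ≡ 10 (mod 11): since gcd(9, 11) = 1, we get a unique residue mod 99.
    Write x = 8 + 9·t and substitute into x ≡ 10 (mod 11): 9·t ≡ 10 − 8 = 2 (mod 11).
    The inverse of 9 mod 11 is 5 (since 9·5 = 45 = 4·11 + 1), so t ≡ 5·2 = 10 ≡ 10 (mod 11).
    Then x = 8 + 9·10 = 98, valid modulo lcm(9, 11) = 99: x ≡ 98 (mod 99).
  Combine with x ≡ 3 (mod 4): since gcd(99, 4) = 1, we get a unique residue mod 396.
    Write x = 98 + 99·t and substitute into x ≡ 3 (mod 4): 99·t ≡ 3 − 98 = -95 (mod 4).
    Reduce coefficients mod 4: 3·t ≡ 1 (mod 4).
    The inverse of 3 mod 4 is 3 (since 3·3 = 9 = 2·4 + 1), so t ≡ 3·1 = 3 ≡ 3 (mod 4).
    Then x = 98 + 99·3 = 395, valid modulo lcm(99, 4) = 396: x ≡ 395 (mod 396).
Verify: 395 mod 9 = 8 ✓, 395 mod 11 = 10 ✓, 395 mod 4 = 3 ✓.

x ≡ 395 (mod 396).


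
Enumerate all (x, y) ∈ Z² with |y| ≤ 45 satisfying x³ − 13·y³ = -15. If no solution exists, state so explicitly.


The equation is x³ - 13y³ = -15. For fixed y, x³ = 13·y³ − 15, so a solution requires the RHS to be a perfect cube.
Strategy: iterate y from -45 to 45, compute RHS = 13·y³ − 15, and check whether it is a (positive or negative) perfect cube.
Check small values of y:
  y = 0: RHS = -15 is not a perfect cube.
  y = 1: RHS = -2 is not a perfect cube.
  y = -1: RHS = -28 is not a perfect cube.
  y = 2: RHS = 89 is not a perfect cube.
  y = -2: RHS = -119 is not a perfect cube.
  y = 3: RHS = 336 is not a perfect cube.
  y = -3: RHS = -366 is not a perfect cube.
Continuing the search up to |y| = 45 finds no solutions either.
No (x, y) in the scanned range satisfies the equation.

No integer solutions with |y| ≤ 45.


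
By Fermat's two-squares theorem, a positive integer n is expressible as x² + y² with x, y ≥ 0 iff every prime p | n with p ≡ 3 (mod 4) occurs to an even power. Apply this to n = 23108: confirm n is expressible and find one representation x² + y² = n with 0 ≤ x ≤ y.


Step 1: Factor n = 23108 = 2^2 · 53 · 109.
Step 2: Check the mod-4 condition on each prime factor: 2 = 2 (special); 53 ≡ 1 (mod 4), exponent 1; 109 ≡ 1 (mod 4), exponent 1.
All primes ≡ 3 (mod 4) appear to even exponent (or don't appear), so by the two-squares theorem n IS expressible as a sum of two squares.
Step 3: Build a representation. Group n = k² · m with k = 2 and m = 53 · 109 = 5777 (a product of primes ≡ 1 (mod 4)); a representation of m scales to one of n via (k·x)² + (k·y)² = k²(x² + y²). Each prime p ≡ 1 (mod 4) is itself a sum of two squares; find a² by testing p − a² for a perfect square:
  53: 53 − 1² = 52, 53 − 2² = 49 = 7² ⇒ 53 = 2² + 7².
  109: 109 − 1² = 108, 109 − 2² = 105, 109 − 3² = 100 = 10² ⇒ 109 = 3² + 10².
  Combine using the Brahmagupta–Fibonacci identity (a² + b²)(c² + d²) = (ac − bd)² + (ad + bc)² = (ac + bd)² + (ad − bc)²:
  53 · 109 = 5777: from (2² + 7²)(3² + 10²), take (2·3 − 7·10, 2·10 + 7·3) = (6 − 70, 20 + 21) = (-64, 41); dropping signs (only squares matter) gives (64, 41); check 64² + 41² = 4096 + 1681 = 5777 ✓.
  Scale by k = 2: (2·64, 2·41) = (128, 82).
Step 4: Order so x ≤ y and verify: 82² + 128² = 6724 + 16384 = 23108 = n. ✓

n = 23108 = 82² + 128² (one valid representation with x ≤ y).


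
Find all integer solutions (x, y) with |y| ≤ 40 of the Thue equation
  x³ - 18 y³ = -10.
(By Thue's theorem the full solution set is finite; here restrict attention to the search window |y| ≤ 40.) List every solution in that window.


The equation is x³ - 18y³ = -10. For fixed y, x³ = 18·y³ − 10, so a solution requires the RHS to be a perfect cube.
Strategy: iterate y from -40 to 40, compute RHS = 18·y³ − 10, and check whether it is a (positive or negative) perfect cube.
Check small values of y:
  y = 0: RHS = -10 is not a perfect cube.
  y = 1: RHS = 8 = (2)³ ⇒ x = 2 works.
  y = -1: RHS = -28 is not a perfect cube.
  y = 2: RHS = 134 is not a perfect cube.
  y = -2: RHS = -154 is not a perfect cube.
  y = 3: RHS = 476 is not a perfect cube.
  y = -3: RHS = -496 is not a perfect cube.
Continuing the search up to |y| = 40 finds no further solutions beyond those listed.
Collected solutions: (2, 1).

Solutions (with |y| ≤ 40): (2, 1).


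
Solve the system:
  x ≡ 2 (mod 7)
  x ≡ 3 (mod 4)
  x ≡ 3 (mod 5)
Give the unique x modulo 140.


Moduli 7, 4, 5 are pairwise coprime; by CRT there is a unique solution modulo M = 7 · 4 · 5 = 140.
Solve pairwise, accumulating the modulus:
  Start with x ≡ 2 (mod 7).
  Combine with x ≡ 3 (mod 4): since gcd(7, 4) = 1, we get a unique residue mod 28.
    Write x = 2 + 7·t and substitute into x ≡ 3 (mod 4): 7·t ≡ 3 − 2 = 1 (mod 4).
    Reduce coefficients mod 4: 3·t ≡ 1 (mod 4).
    The inverse of 3 mod 4 is 3 (since 3·3 = 9 = 2·4 + 1), so t ≡ 3·1 = 3 ≡ 3 (mod 4).
    Then x = 2 + 7·3 = 23, valid modulo lcm(7, 4) = 28: x ≡ 23 (mod 28).
  Combine with x ≡ 3 (mod 5): since gcd(28, 5) = 1, we get a unique residue mod 140.
    Write x = 23 + 28·t and substitute into x ≡ 3 (mod 5): 28·t ≡ 3 − 23 = -20 (mod 5).
    Reduce coefficients mod 5: 3·t ≡ 0 (mod 5).
    The inverse of 3 mod 5 is 2 (since 3·2 = 6 = 1·5 + 1), so t ≡ 2·0 = 0 ≡ 0 (mod 5).
    Then x = 23 + 28·0 = 23, valid modulo lcm(28, 5) = 140: x ≡ 23 (mod 140).
Verify: 23 mod 7 = 2 ✓, 23 mod 4 = 3 ✓, 23 mod 5 = 3 ✓.

x ≡ 23 (mod 140).
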